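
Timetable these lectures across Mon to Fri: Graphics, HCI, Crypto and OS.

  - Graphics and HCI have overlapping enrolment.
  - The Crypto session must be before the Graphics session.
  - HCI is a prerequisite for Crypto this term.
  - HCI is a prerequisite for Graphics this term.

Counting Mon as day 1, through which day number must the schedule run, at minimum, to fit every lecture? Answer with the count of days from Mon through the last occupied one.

3 days

The precedence chain requires at least 3 distinct days.
3 works (last occupied day: Wed): for example Crypto -> Tue; OS -> Mon; HCI -> Mon; Graphics -> Wed.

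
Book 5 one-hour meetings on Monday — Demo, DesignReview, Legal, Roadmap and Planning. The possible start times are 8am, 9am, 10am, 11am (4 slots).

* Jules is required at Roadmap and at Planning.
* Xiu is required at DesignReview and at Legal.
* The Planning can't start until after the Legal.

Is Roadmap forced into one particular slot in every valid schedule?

Roadmap can be 8am (e.g. Roadmap in 8am, Legal in 8am, Planning in 9am, DesignReview in 9am, Demo in 8am) or 9am (e.g. Roadmap=9am, Planning=10am, Legal=8am, Demo=8am, DesignReview=9am).

No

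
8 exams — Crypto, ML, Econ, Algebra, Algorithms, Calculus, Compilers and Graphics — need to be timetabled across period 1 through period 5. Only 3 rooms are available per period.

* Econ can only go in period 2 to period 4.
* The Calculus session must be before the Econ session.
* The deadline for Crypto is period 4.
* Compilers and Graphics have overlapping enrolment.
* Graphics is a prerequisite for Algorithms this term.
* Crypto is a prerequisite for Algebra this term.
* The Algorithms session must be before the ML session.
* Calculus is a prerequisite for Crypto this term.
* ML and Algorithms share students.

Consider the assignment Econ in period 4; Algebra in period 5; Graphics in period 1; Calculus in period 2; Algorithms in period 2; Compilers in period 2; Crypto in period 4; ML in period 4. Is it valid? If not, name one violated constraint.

Yes

Calculus is a prerequisite for Crypto this term — holds.
The Algorithms session must be before the ML session — holds.
Econ can only go in period 2 to period 4 — holds.
Compilers and Graphics have overlapping enrolment — holds.
Only 3 rooms are available per period — holds.
The Calculus session must be before the Econ session — holds.
Crypto is a prerequisite for Algebra this term — holds.
ML and Algorithms share students — holds.
Graphics is a prerequisite for Algorithms this term — holds.
The deadline for Crypto is period 4 — holds.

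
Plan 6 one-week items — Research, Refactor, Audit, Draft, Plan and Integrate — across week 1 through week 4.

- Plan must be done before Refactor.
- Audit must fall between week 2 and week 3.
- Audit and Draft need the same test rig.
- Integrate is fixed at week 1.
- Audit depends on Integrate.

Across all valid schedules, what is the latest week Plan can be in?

week 3

Downstream work caps Plan at week 3.
Plan at week 3 is achievable: Refactor=week 4; Plan=week 3; Audit=week 2; Research=week 1; Draft=week 1; Integrate=week 1.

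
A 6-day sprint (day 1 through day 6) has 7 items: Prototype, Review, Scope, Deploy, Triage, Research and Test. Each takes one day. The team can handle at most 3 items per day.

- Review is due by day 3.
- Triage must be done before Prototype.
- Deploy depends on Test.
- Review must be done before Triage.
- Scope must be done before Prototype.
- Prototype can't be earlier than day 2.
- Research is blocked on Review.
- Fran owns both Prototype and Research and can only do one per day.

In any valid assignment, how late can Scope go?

day 5

Downstream work caps Scope at day 5.
Scope at day 5 is achievable: Review=day 1; Test=day 1; Deploy=day 2; Triage=day 2; Prototype=day 6; Scope=day 5; Research=day 2.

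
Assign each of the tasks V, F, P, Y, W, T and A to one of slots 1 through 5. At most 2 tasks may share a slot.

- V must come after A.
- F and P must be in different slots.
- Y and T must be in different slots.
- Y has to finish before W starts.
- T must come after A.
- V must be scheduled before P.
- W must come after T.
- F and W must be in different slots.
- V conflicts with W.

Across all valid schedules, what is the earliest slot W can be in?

3

Precedence pushes W to at least 3.
W at 3 is achievable: T=2; V=2; W=3; A=1; F=4; P=3; Y=1.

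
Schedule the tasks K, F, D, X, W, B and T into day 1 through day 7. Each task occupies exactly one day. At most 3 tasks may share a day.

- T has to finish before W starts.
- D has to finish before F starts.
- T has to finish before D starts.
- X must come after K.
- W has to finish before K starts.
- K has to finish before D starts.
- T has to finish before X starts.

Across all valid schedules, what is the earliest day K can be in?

Precedence pushes K to at least day 3; downstream work caps K at day 5.
K at day 3 is achievable: K=day 3; B=day 1; T=day 1; F=day 5; D=day 4; X=day 4; W=day 2.

day 3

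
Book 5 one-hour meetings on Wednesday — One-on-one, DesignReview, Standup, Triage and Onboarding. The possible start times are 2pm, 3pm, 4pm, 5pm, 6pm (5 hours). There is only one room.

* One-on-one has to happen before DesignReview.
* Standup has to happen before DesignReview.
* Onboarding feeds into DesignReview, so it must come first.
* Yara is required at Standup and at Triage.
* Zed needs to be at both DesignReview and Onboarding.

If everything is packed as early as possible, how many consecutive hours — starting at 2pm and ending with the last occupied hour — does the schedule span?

The precedence chain requires at least 2 distinct hours.
With at most 1 per hour and 5 meetings, at least 5 hours are needed.
5 works (last occupied hour: 6pm): for example Onboarding in 4pm, DesignReview in 5pm, Triage in 6pm, One-on-one in 2pm, Standup in 3pm.

5 hours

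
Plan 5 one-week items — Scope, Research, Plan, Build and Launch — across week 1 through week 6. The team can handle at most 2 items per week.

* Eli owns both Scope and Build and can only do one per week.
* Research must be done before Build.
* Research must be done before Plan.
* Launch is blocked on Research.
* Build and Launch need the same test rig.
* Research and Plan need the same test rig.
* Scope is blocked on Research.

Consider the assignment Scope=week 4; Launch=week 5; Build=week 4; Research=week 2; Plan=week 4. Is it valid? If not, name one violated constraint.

The team can handle at most 2 items per week — violated.
Research must be done before Build — holds.
Launch is blocked on Research — holds.
Research and Plan need the same test rig — holds.
Scope is blocked on Research — holds.
Research must be done before Plan — holds.
Eli owns both Scope and Build and can only do one per week — violated.
Build and Launch need the same test rig — holds.

No — it violates: Eli owns both Scope and Build and can only do one per week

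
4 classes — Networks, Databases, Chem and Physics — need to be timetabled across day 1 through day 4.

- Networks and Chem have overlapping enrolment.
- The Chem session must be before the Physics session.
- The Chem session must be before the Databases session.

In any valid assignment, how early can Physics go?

Precedence pushes Physics to at least day 2.
Physics at day 2 is achievable: Chem in day 1; Databases in day 2; Physics in day 2; Networks in day 2.

day 2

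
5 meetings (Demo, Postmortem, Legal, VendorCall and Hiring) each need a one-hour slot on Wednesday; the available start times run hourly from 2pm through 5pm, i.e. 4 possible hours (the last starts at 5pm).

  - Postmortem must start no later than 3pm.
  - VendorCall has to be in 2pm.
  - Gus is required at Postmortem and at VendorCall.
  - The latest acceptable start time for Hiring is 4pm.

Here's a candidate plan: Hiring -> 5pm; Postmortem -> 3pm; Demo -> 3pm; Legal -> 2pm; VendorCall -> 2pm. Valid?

No. The latest acceptable start time for Hiring is 4pm is not satisfied.

VendorCall has to be in 2pm — holds.
Postmortem must start no later than 3pm — holds.
Gus is required at Postmortem and at VendorCall — holds.
The latest acceptable start time for Hiring is 4pm — violated.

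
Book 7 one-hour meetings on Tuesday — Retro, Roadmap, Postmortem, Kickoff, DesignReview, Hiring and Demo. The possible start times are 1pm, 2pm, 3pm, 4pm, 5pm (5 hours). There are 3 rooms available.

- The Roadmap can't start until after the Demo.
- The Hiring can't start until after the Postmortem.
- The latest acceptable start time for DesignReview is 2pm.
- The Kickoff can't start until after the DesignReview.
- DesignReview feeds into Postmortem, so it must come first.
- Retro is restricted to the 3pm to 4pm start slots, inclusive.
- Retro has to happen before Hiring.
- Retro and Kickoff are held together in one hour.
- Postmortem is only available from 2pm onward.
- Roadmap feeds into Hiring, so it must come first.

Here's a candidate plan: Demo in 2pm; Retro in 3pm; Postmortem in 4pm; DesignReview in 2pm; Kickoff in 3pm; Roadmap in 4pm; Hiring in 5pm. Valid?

Yes

Retro and Kickoff are held together in one hour — holds.
Roadmap feeds into Hiring, so it must come first — holds.
Postmortem is only available from 2pm onward — holds.
The Roadmap can't start until after the Demo — holds.
Retro has to happen before Hiring — holds.
There are 3 rooms available — holds.
The Kickoff can't start until after the DesignReview — holds.
The Hiring can't start until after the Postmortem — holds.
The latest acceptable start time for DesignReview is 2pm — holds.
Retro is restricted to the 3pm to 4pm start slots, inclusive — holds.
DesignReview feeds into Postmortem, so it must come first — holds.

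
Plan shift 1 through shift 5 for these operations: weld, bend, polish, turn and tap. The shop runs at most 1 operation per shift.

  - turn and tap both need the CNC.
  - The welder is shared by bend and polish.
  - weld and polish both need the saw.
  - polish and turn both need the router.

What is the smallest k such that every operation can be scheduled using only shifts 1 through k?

5

With at most 1 per shift and 5 operations, at least 5 shifts are needed.
5 works (last occupied shift: shift 5): for example tap=shift 5; polish=shift 3; bend=shift 2; turn=shift 4; weld=shift 1.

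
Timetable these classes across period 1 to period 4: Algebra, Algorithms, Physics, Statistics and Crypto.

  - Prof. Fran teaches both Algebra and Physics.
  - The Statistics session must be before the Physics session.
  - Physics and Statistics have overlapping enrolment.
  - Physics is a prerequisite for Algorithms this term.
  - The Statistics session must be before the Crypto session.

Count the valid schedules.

33

Splitting on Algebra: it can be period 1 (11), period 2 (5), period 3 (6), period 4 (11). Listing each branch's schedules as (Algorithms, Physics, Statistics, Crypto) by period number:
Algebra=period 1: (3,2,1,2) (3,2,1,3) (3,2,1,4) (4,2,1,2) (4,2,1,3) (4,2,1,4) (4,3,1,2) (4,3,1,3) (4,3,1,4) (4,3,2,3) (4,3,2,4) — 11.
Algebra=period 2: (4,3,1,2) (4,3,1,3) (4,3,1,4) (4,3,2,3) (4,3,2,4) — 5.
Algebra=period 3: (3,2,1,2) (3,2,1,3) (3,2,1,4) (4,2,1,2) (4,2,1,3) (4,2,1,4) — 6.
Algebra=period 4: (3,2,1,2) (3,2,1,3) (3,2,1,4) (4,2,1,2) (4,2,1,3) (4,2,1,4) (4,3,1,2) (4,3,1,3) (4,3,1,4) (4,3,2,3) (4,3,2,4) — 11.
Summing: 11 + 5 + 6 + 11 = 33.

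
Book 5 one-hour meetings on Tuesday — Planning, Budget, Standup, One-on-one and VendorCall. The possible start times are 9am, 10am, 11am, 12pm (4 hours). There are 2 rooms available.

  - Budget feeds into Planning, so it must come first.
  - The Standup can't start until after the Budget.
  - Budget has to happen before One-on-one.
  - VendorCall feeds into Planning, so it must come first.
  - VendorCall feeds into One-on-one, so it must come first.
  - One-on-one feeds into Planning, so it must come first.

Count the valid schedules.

Splitting on Planning: it can be 11am (3), 12pm (13). Listing each branch's schedules as (Budget, Standup, One-on-one, VendorCall):
Planning=11am: (9am,10am,10am,9am) (9am,11am,10am,9am) (9am,12pm,10am,9am) — 3.
Planning=12pm: (9am,10am,10am,9am) (9am,10am,11am,9am) (9am,10am,11am,10am) (9am,11am,10am,9am) (9am,11am,11am,9am) (9am,11am,11am,10am) (9am,12pm,10am,9am) (9am,12pm,11am,9am) (9am,12pm,11am,10am) (10am,11am,11am,9am) (10am,11am,11am,10am) (10am,12pm,11am,9am) (10am,12pm,11am,10am) — 13.
Summing: 3 + 13 = 16.

16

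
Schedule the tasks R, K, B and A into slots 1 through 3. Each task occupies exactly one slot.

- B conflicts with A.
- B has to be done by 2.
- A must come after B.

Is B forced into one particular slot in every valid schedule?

No

B can be 1 (e.g. R in 1, A in 2, B in 1, K in 1) or 2 (e.g. B in 2; K in 1; A in 3; R in 1).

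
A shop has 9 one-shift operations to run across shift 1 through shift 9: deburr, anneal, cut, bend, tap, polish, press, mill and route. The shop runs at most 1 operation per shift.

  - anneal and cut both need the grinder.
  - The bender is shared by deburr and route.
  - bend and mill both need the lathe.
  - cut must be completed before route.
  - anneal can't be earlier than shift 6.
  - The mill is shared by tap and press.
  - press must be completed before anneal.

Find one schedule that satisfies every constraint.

press in shift 2, deburr in shift 4, route in shift 3, anneal in shift 6, bend in shift 5, tap in shift 7, mill in shift 9, polish in shift 8, cut in shift 1

Checking: cut(shift 1) before route(shift 3); press(shift 2) before anneal(shift 6); tap(shift 7) != press(shift 2); deburr(shift 4) != route(shift 3); anneal(shift 6) != cut(shift 1); bend(shift 5) != mill(shift 9); anneal=shift 6 in [shift 6,shift 9]; max 1 per shift (cap 1).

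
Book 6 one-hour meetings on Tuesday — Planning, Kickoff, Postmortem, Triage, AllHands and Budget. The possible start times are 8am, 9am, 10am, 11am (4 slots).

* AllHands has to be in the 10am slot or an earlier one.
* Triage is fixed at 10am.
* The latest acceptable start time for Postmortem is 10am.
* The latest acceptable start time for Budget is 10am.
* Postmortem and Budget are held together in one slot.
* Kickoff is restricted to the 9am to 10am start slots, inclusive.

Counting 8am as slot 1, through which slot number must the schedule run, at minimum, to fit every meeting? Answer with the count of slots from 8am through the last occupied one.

3 slots

Triage can't be placed before 10am — that is slot 3 counting from 8am — so the schedule must run through at least 3 slots.
3 works (last occupied slot: 10am): for example AllHands=8am, Budget=8am, Triage=10am, Planning=8am, Kickoff=9am, Postmortem=8am.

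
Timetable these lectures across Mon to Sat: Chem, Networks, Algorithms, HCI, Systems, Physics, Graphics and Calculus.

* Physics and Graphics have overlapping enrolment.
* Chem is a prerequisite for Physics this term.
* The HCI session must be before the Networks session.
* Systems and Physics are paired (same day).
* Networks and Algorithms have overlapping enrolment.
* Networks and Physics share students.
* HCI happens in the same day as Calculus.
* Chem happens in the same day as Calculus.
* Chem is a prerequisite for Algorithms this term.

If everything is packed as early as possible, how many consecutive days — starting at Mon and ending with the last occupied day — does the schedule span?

3

The precedence chain requires at least 2 distinct days.
Could 2 days be enough, i.e. nothing placed later than Tue? No: Physics must come after Chem (at Mon or later) → {Tue}; Networks must come after HCI (at Mon or later) → {Tue}; Physics can't share with Networks (Tue) → nothing is left.
So 2 days is not enough.
3 works (last occupied day: Wed): for example Algorithms -> Wed; Networks -> Tue; Chem -> Mon; Graphics -> Mon; Calculus -> Mon; HCI -> Mon; Systems -> Wed; Physics -> Wed.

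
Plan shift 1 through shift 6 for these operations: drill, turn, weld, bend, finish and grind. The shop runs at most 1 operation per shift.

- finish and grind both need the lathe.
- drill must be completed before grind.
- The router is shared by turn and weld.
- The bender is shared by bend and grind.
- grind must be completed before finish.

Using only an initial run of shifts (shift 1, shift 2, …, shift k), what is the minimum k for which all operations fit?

6

The precedence chain requires at least 3 distinct shifts.
With at most 1 per shift and 6 operations, at least 6 shifts are needed.
6 works (last occupied shift: shift 6): for example finish -> shift 3; bend -> shift 6; drill -> shift 1; grind -> shift 2; turn -> shift 4; weld -> shift 5.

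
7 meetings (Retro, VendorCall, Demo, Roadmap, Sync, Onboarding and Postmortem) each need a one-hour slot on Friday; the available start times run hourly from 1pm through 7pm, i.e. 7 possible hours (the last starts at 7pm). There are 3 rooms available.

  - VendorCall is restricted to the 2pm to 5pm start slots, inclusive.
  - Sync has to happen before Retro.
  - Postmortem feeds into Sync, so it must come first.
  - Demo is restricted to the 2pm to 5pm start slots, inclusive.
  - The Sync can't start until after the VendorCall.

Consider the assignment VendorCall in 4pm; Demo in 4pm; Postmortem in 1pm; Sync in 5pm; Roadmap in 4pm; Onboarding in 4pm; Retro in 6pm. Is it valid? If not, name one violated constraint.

Demo is restricted to the 2pm to 5pm start slots, inclusive — holds.
Postmortem feeds into Sync, so it must come first — holds.
There are 3 rooms available — violated.
The Sync can't start until after the VendorCall — holds.
Sync has to happen before Retro — holds.
VendorCall is restricted to the 2pm to 5pm start slots, inclusive — holds.

No — it violates: There are 3 rooms available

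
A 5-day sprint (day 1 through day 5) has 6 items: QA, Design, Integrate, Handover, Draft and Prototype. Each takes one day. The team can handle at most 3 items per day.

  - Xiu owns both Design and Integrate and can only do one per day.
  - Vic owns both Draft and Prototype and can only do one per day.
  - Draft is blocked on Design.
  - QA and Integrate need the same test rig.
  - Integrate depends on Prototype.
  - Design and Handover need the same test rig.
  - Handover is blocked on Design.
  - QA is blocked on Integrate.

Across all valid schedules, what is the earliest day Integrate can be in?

Precedence pushes Integrate to at least day 2; downstream work caps Integrate at day 4.
Integrate at day 2 is achievable: Handover=day 2, Draft=day 2, Integrate=day 2, Design=day 1, QA=day 3, Prototype=day 1.

day 2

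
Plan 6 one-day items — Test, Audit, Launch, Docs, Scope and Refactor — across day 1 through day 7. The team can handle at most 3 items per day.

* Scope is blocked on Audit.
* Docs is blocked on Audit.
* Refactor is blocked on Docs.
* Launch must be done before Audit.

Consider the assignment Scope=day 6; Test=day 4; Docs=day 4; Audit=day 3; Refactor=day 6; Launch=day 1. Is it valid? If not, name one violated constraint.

Valid

The team can handle at most 3 items per day — holds.
Scope is blocked on Audit — holds.
Docs is blocked on Audit — holds.
Refactor is blocked on Docs — holds.
Launch must be done before Audit — holds.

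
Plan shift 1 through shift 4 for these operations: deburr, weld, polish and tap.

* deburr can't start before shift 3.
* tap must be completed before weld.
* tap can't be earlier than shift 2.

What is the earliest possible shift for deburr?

shift 3

Deburr is available from shift 3.
deburr at shift 3 is achievable: tap=shift 2, polish=shift 1, deburr=shift 3, weld=shift 3.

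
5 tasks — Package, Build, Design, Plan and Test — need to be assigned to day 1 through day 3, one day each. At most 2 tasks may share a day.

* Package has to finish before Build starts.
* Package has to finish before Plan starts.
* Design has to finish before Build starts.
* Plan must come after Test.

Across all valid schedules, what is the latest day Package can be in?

Downstream work caps Package at day 2.
Package at day 2 is achievable: Design -> day 1, Plan -> day 3, Package -> day 2, Build -> day 3, Test -> day 1.

day 2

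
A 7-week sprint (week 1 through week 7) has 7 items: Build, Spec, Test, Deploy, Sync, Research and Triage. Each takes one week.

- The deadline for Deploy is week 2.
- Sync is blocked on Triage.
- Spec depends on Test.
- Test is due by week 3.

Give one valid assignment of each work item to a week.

Build -> week 1; Test -> week 1; Deploy -> week 1; Research -> week 1; Triage -> week 1; Spec -> week 2; Sync -> week 2

Checking: Test(week 1) before Spec(week 2); Triage(week 1) before Sync(week 2); Deploy=week 1 in [week 1,week 2]; Test=week 1 in [week 1,week 3].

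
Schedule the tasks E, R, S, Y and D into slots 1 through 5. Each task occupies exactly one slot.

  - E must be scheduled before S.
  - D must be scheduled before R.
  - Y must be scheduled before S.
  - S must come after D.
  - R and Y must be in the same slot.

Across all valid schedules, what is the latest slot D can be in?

Downstream work caps D at 3.
D at 3 is achievable: Y=4, E=1, D=3, S=5, R=4.

3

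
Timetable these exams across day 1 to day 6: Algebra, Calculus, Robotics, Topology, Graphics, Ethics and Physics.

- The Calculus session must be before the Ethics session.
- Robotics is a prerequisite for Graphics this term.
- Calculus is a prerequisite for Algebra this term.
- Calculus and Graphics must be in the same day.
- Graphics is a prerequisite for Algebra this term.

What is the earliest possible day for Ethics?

day 3

Precedence pushes Ethics to at least day 3.
Ethics at day 3 is achievable: Graphics -> day 2, Calculus -> day 2, Ethics -> day 3, Physics -> day 1, Topology -> day 1, Algebra -> day 3, Robotics -> day 1.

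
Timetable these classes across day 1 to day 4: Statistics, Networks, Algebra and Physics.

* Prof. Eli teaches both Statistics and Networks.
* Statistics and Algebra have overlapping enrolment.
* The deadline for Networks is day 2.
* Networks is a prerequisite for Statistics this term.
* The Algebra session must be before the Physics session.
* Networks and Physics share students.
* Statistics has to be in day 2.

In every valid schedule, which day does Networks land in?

day 1

Networks's window is day 1–day 2.
Statistics is fixed at day 2, and Networks can't share a day with Statistics.
So Networks must be day 1.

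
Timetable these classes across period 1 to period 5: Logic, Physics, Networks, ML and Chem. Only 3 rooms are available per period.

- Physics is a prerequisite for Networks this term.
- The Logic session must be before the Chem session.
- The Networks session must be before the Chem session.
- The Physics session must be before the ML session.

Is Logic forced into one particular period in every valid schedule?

No

Logic can be period 1 (e.g. Logic in period 1; Chem in period 3; ML in period 2; Physics in period 1; Networks in period 2) or period 2 (e.g. Logic -> period 2, Networks -> period 2, Chem -> period 3, ML -> period 2, Physics -> period 1).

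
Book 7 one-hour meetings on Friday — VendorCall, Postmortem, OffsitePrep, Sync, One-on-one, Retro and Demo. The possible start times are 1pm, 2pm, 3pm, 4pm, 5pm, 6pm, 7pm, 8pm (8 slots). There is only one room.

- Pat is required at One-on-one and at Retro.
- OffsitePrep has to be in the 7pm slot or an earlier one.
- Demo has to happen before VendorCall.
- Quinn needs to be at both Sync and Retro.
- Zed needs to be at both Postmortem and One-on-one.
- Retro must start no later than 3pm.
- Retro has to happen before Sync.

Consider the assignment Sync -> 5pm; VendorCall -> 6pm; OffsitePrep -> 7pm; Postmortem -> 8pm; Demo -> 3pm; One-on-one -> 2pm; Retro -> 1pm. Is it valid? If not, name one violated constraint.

Yes

Demo has to happen before VendorCall — holds.
There is only one room — holds.
Zed needs to be at both Postmortem and One-on-one — holds.
Retro has to happen before Sync — holds.
Pat is required at One-on-one and at Retro — holds.
OffsitePrep has to be in the 7pm slot or an earlier one — holds.
Retro must start no later than 3pm — holds.
Quinn needs to be at both Sync and Retro — holds.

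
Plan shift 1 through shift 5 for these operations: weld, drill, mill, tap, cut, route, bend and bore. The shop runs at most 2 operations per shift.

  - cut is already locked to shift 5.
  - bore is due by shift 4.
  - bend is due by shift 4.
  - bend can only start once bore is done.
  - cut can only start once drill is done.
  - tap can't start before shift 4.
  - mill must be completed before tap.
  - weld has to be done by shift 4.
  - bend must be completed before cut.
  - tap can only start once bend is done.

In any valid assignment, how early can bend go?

shift 2

Precedence pushes bend to at least shift 2; bend's own window allows nothing later than shift 4.
bend at shift 2 is achievable: weld -> shift 1; bore -> shift 1; mill -> shift 3; cut -> shift 5; tap -> shift 4; bend -> shift 2; route -> shift 3; drill -> shift 2.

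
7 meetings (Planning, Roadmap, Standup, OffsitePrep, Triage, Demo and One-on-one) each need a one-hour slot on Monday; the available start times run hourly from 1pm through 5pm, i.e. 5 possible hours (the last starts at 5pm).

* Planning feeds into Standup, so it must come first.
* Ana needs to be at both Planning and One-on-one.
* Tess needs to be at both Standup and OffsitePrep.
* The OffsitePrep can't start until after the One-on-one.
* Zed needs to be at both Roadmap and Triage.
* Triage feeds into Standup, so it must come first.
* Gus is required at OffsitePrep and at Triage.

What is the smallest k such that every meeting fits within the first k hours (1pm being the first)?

3 hours

The precedence chain requires at least 2 distinct hours.
Could 2 hours be enough, i.e. nothing placed later than 2pm? No: Standup must come after Planning (at 1pm or later) → {2pm}; OffsitePrep must come after One-on-one (at 1pm or later) → {2pm}; OffsitePrep can't share with Standup (2pm) → nothing is left.
So 2 hours is not enough.
3 works (last occupied hour: 3pm): for example Roadmap -> 2pm, OffsitePrep -> 3pm, Standup -> 2pm, Demo -> 1pm, Triage -> 1pm, One-on-one -> 2pm, Planning -> 1pm.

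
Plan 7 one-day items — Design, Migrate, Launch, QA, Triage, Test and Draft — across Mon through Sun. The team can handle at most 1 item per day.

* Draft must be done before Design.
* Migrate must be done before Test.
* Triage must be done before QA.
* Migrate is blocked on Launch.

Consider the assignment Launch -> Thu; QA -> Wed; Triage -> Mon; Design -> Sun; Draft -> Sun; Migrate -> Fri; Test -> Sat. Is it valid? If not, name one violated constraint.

The team can handle at most 1 item per day — violated.
Migrate is blocked on Launch — holds.
Draft must be done before Design — violated.
Triage must be done before QA — holds.
Migrate must be done before Test — holds.

Invalid. The team can handle at most 1 item per day.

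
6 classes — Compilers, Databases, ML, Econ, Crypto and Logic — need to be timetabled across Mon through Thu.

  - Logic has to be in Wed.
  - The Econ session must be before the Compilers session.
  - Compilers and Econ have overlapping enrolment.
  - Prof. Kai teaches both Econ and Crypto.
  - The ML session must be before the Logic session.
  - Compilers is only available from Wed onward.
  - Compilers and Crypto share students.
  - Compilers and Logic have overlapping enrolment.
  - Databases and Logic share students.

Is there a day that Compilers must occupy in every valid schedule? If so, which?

Thu

Compilers's window is Wed–Thu.
Logic is fixed at Wed, and Compilers can't share a day with Logic.
So Compilers must be Thu.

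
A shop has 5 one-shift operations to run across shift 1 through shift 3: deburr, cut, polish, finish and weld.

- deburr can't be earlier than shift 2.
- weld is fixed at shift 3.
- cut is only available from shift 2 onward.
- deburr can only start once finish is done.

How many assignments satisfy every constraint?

Splitting on deburr: it can be shift 2 (6), shift 3 (12). Listing each branch's schedules as (cut, polish, finish, weld) by shift number:
deburr=shift 2: (2,1,1,3) (2,2,1,3) (2,3,1,3) (3,1,1,3) (3,2,1,3) (3,3,1,3) — 6.
deburr=shift 3: (2,1,1,3) (2,1,2,3) (2,2,1,3) (2,2,2,3) (2,3,1,3) (2,3,2,3) (3,1,1,3) (3,1,2,3) (3,2,1,3) (3,2,2,3) (3,3,1,3) (3,3,2,3) — 12.
Summing: 6 + 12 = 18.

18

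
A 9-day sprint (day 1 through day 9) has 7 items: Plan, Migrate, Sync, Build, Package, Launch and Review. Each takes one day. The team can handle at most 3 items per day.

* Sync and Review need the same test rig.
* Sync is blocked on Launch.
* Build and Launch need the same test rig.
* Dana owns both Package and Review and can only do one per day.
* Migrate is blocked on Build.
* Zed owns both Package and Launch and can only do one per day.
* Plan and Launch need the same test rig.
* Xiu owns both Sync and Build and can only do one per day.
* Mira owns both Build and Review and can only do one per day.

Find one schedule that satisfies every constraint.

Plan=day 1, Sync=day 3, Launch=day 2, Migrate=day 2, Review=day 2, Package=day 1, Build=day 1

Checking: Build(day 1) before Migrate(day 2); Launch(day 2) before Sync(day 3); Sync(day 3) != Review(day 2); Package(day 1) != Review(day 2); Plan(day 1) != Launch(day 2); Build(day 1) != Review(day 2); Sync(day 3) != Build(day 1); Package(day 1) != Launch(day 2); Build(day 1) != Launch(day 2); max 3 per day (cap 3).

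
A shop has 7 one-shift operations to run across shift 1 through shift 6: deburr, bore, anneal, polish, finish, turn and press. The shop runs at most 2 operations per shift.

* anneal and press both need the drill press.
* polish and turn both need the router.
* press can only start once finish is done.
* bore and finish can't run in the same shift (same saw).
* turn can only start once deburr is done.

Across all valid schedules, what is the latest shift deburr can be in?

shift 5

Downstream work caps deburr at shift 5.
deburr at shift 5 is achievable: deburr -> shift 5; polish -> shift 3; turn -> shift 6; press -> shift 2; finish -> shift 1; bore -> shift 2; anneal -> shift 1.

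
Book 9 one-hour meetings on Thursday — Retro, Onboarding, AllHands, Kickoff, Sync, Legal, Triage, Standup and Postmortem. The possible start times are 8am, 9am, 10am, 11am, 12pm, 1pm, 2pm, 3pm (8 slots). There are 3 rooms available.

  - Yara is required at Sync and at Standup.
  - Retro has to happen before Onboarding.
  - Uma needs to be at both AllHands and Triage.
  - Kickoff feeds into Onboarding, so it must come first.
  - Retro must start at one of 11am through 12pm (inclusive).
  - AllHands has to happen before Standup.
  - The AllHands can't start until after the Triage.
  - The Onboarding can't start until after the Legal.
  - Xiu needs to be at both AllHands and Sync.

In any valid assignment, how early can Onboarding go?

12pm

Precedence pushes Onboarding to at least 12pm.
Onboarding at 12pm is achievable: Standup in 10am; AllHands in 9am; Onboarding in 12pm; Postmortem in 9am; Kickoff in 8am; Sync in 11am; Triage in 8am; Legal in 8am; Retro in 11am.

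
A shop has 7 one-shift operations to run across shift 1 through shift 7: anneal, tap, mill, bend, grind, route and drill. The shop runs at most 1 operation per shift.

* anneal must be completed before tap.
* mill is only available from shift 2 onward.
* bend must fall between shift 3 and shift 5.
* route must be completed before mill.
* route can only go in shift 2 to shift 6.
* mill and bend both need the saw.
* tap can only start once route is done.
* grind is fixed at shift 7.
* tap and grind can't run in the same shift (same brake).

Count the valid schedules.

39

Splitting on anneal: it can be shift 1 (24), shift 2 (6), shift 3 (4), shift 4 (3), shift 5 (2). Listing each branch's schedules as (tap, mill, bend, grind, route, drill) by shift number:
anneal=shift 1: (3,4,5,7,2,6) (3,5,4,7,2,6) (3,6,4,7,2,5) (3,6,5,7,2,4) (4,3,5,7,2,6) (4,5,3,7,2,6) (4,6,3,7,2,5) (4,6,5,7,2,3) (4,6,5,7,3,2) (5,3,4,7,2,6) (5,4,3,7,2,6) (5,6,3,7,2,4) (5,6,3,7,4,2) (5,6,4,7,2,3) (5,6,4,7,3,2) (6,3,4,7,2,5) (6,3,5,7,2,4) (6,4,3,7,2,5) (6,4,5,7,2,3) (6,4,5,7,3,2) (6,5,3,7,2,4) (6,5,3,7,4,2) (6,5,4,7,2,3) (6,5,4,7,3,2) — 24.
anneal=shift 2: (4,6,5,7,3,1) (5,6,3,7,4,1) (5,6,4,7,3,1) (6,4,5,7,3,1) (6,5,3,7,4,1) (6,5,4,7,3,1) — 6.
anneal=shift 3: (4,6,5,7,2,1) (5,6,4,7,2,1) (6,4,5,7,2,1) (6,5,4,7,2,1) — 4.
anneal=shift 4: (5,6,3,7,2,1) (6,3,5,7,2,1) (6,5,3,7,2,1) — 3.
anneal=shift 5: (6,3,4,7,2,1) (6,4,3,7,2,1) — 2.
Summing: 24 + 6 + 4 + 3 + 2 = 39.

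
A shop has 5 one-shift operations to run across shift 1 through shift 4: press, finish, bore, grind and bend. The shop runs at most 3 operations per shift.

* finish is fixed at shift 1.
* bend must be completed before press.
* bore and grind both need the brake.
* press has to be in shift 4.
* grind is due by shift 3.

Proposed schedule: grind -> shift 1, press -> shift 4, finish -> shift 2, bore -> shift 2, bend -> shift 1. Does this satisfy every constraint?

grind is due by shift 3 — holds.
finish is fixed at shift 1 — violated.
press has to be in shift 4 — holds.
bore and grind both need the brake — holds.
bend must be completed before press — holds.
The shop runs at most 3 operations per shift — holds.

No. finish is fixed at shift 1 is not satisfied.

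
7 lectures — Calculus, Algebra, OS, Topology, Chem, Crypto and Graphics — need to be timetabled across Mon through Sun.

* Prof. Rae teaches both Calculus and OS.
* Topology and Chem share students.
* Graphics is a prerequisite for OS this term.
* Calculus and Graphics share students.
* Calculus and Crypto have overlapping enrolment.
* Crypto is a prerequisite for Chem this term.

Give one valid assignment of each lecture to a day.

Calculus=Wed; Algebra=Mon; Chem=Tue; Graphics=Mon; Crypto=Mon; OS=Tue; Topology=Mon

Checking: Crypto(Mon) before Chem(Tue); Graphics(Mon) before OS(Tue); Calculus(Wed) != Crypto(Mon); Calculus(Wed) != Graphics(Mon); Topology(Mon) != Chem(Tue); Calculus(Wed) != OS(Tue).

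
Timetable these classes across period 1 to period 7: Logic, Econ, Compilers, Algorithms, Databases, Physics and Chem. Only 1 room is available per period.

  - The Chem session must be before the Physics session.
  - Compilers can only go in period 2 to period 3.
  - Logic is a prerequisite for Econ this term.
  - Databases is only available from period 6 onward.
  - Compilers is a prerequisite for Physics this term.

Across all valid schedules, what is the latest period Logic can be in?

Downstream work caps Logic at period 6.
Logic at period 5 is achievable: Algorithms in period 4, Databases in period 6, Compilers in period 2, Chem in period 1, Physics in period 3, Logic in period 5, Econ in period 7.
Nothing later works — the capacity limit rule out every period after period 5.

period 5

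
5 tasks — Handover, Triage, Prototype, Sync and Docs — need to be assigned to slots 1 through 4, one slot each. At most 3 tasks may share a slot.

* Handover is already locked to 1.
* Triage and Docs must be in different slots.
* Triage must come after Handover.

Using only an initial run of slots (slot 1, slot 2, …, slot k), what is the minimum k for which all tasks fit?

The precedence chain requires at least 2 distinct slots.
With at most 3 per slot and 5 tasks, at least 2 slots are needed.
2 works (last occupied slot: 2): for example Prototype=1, Triage=2, Handover=1, Docs=1, Sync=2.

2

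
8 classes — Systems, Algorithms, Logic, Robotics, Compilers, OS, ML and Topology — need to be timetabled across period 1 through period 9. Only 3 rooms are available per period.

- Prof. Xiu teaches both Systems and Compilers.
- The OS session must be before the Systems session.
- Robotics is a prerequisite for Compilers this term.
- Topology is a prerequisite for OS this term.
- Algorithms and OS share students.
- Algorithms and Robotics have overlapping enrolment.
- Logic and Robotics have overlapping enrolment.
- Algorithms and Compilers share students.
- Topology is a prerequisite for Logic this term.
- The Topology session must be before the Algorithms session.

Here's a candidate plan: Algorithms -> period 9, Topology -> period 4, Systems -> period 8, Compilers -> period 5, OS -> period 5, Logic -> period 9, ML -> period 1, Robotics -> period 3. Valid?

Valid

Topology is a prerequisite for Logic this term — holds.
Robotics is a prerequisite for Compilers this term — holds.
Logic and Robotics have overlapping enrolment — holds.
The OS session must be before the Systems session — holds.
Algorithms and OS share students — holds.
Algorithms and Compilers share students — holds.
Prof. Xiu teaches both Systems and Compilers — holds.
Only 3 rooms are available per period — holds.
Topology is a prerequisite for OS this term — holds.
Algorithms and Robotics have overlapping enrolment — holds.
The Topology session must be before the Algorithms session — holds.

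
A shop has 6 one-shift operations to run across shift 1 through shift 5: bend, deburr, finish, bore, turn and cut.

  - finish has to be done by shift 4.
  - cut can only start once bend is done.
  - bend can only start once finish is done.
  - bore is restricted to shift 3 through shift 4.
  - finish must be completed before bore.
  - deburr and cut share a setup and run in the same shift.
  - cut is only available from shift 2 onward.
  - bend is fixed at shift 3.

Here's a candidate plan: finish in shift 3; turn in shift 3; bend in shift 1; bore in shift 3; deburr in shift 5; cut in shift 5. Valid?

Invalid. bend can only start once finish is done.

cut is only available from shift 2 onward — holds.
finish must be completed before bore — violated.
deburr and cut share a setup and run in the same shift — holds.
bore is restricted to shift 3 through shift 4 — holds.
bend can only start once finish is done — violated.
cut can only start once bend is done — holds.
bend is fixed at shift 3 — violated.
finish has to be done by shift 4 — holds.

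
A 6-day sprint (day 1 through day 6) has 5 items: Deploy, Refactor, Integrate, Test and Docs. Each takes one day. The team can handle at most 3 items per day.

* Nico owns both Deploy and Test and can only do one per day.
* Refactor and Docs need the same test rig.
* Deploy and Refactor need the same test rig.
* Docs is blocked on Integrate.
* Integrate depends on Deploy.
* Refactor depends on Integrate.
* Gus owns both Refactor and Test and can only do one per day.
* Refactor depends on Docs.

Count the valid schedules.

Splitting on Deploy: it can be day 1 (40), day 2 (16), day 3 (4). Listing each branch's schedules as (Refactor, Integrate, Test, Docs) by day number:
Deploy=day 1: (4,2,2,3) (4,2,3,3) (4,2,5,3) (4,2,6,3) (5,2,2,3) (5,2,2,4) (5,2,3,3) (5,2,3,4) (5,2,4,3) (5,2,4,4) (5,2,6,3) (5,2,6,4) (5,3,2,4) (5,3,3,4) (5,3,4,4) (5,3,6,4) (6,2,2,3) (6,2,2,4) (6,2,2,5) (6,2,3,3) (6,2,3,4) (6,2,3,5) (6,2,4,3) (6,2,4,4) (6,2,4,5) (6,2,5,3) (6,2,5,4) (6,2,5,5) (6,3,2,4) (6,3,2,5) (6,3,3,4) (6,3,3,5) (6,3,4,4) (6,3,4,5) (6,3,5,4) (6,3,5,5) (6,4,2,5) (6,4,3,5) (6,4,4,5) (6,4,5,5) — 40.
Deploy=day 2: (5,3,1,4) (5,3,3,4) (5,3,4,4) (5,3,6,4) (6,3,1,4) (6,3,1,5) (6,3,3,4) (6,3,3,5) (6,3,4,4) (6,3,4,5) (6,3,5,4) (6,3,5,5) (6,4,1,5) (6,4,3,5) (6,4,4,5) (6,4,5,5) — 16.
Deploy=day 3: (6,4,1,5) (6,4,2,5) (6,4,4,5) (6,4,5,5) — 4.
Summing: 40 + 16 + 4 = 60.

60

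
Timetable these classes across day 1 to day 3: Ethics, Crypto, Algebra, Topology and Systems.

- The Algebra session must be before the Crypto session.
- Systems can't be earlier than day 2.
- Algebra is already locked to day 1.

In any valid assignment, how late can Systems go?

day 3

Systems is available from day 2.
Systems at day 3 is achievable: Topology=day 1, Crypto=day 2, Systems=day 3, Ethics=day 1, Algebra=day 1.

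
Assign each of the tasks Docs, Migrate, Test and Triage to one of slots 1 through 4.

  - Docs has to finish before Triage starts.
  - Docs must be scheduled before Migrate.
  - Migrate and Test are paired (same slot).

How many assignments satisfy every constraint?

14

Splitting on Docs: it can be 1 (9), 2 (4), 3 (1). Listing each branch's schedules as (Migrate, Test, Triage):
Docs=1: (2,2,2) (2,2,3) (2,2,4) (3,3,2) (3,3,3) (3,3,4) (4,4,2) (4,4,3) (4,4,4) — 9.
Docs=2: (3,3,3) (3,3,4) (4,4,3) (4,4,4) — 4.
Docs=3: (4,4,4) — 1.
Summing: 9 + 4 + 1 = 14.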